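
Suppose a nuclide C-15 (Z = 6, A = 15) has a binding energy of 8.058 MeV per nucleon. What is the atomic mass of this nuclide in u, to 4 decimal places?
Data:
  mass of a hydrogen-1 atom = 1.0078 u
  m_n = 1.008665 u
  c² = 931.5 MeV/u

14.9950 u

Total binding energy = 15 × 8.058 = 120.870 MeV
Mass defect = 120.870 MeV / (931.5 MeV/u) = 0.129758 u
Constituent mass = 6(1.0078) + 9(1.008665) = 15.124785 u
Atomic mass = 15.124785 − 0.129758 = 14.995027 u ≈ 14.9950 u (to 4 decimal places)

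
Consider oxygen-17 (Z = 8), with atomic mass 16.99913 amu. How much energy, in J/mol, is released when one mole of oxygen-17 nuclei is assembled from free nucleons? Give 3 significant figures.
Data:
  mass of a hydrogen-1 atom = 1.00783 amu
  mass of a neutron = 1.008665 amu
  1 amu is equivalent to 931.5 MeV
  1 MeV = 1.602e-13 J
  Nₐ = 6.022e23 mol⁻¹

Σm = 8·m(¹H) + 9·m_n = 8.06264 + 9.077985 = 17.140625 amu
Δm = 17.140625 − 16.99913 = 0.141495 amu
Binding energy = Δm·c² = 0.141495 × 931.5 MeV/amu = 131.803 MeV
Per nucleus in joules: 131.803 MeV × 1.602e-13 J/MeV = 2.1115e-11 J
Per mole: 2.1115e-11 J × 6.022e23 mol⁻¹ = 1.2715e+13 J/mol

1.27e+13 J/mol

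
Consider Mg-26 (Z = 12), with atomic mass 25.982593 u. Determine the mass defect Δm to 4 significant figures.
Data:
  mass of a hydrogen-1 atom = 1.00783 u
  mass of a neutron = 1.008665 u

Z = 12, so N = A − Z = 26 − 12 = 14.
Total constituent mass: 12 × 1.00783 + 14 × 1.008665 = 26.215270 u
Mass defect Δm = 26.215270 − 25.982593 = 0.232677 u

0.2327 u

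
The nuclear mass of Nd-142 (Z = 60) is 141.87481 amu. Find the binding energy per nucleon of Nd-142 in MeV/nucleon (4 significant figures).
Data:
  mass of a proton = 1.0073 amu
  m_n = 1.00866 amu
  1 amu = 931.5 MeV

8.353 MeV/nucleon

The nucleus contains 60 protons and 142 − 60 = 82 neutrons.
Total constituent mass: 60 × 1.0073 + 82 × 1.00866 = 143.14812 amu
Mass defect Δm = 143.14812 − 141.87481 = 1.27331 amu
Converting to energy: 1.27331 amu × 931.5 MeV/amu = 1186.09 MeV
Dividing by A = 142 gives 8.353 MeV per nucleon.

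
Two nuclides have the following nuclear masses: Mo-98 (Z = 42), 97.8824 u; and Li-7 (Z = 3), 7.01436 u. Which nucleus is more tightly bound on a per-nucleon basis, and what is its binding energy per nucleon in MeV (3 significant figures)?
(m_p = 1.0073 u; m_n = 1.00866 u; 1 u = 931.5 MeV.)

Mo-98; 8.64 MeV/nucleon

Mo-98: Σm = 42(1.0073) + 56(1.00866) = 98.79156 u; Δm = 0.90916 u; E_B = 846.88 MeV; E_B/A = 8.642 MeV
Li-7: Σm = 3(1.0073) + 4(1.00866) = 7.05654 u; Δm = 0.04218 u; E_B = 39.291 MeV; E_B/A = 5.613 MeV
Mo-98 has the higher binding energy per nucleon, so it is the more tightly bound nucleus.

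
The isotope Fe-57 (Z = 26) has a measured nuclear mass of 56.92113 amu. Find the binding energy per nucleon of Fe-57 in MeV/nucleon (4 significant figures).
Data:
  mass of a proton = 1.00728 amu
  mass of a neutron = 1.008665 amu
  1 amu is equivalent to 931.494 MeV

8.772 MeV/nucleon

Z = 26, so N = A − Z = 57 − 26 = 31.
Total constituent mass: 26 × 1.00728 + 31 × 1.008665 = 57.457895 amu
The mass defect is 57.457895 − 56.92113 = 0.536765 amu.
Binding energy = Δm·c² = 0.536765 × 931.494 MeV/amu = 499.993 MeV
Per nucleon: 499.993 / 57 = 8.772 MeV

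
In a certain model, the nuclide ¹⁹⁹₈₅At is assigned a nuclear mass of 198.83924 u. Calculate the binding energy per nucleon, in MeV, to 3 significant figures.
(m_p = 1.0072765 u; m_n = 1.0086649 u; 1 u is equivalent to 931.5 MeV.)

The nucleus contains 85 protons and 199 − 85 = 114 neutrons.
Mass of separated nucleons = 85(1.0072765) + 114(1.0086649) = 85.6185025 + 114.9877986 = 200.6063011 u
The mass defect is 200.6063011 − 198.83924 = 1.7670611 u.
Binding energy = Δm·c² = 1.7670611 × 931.5 MeV/u = 1646.02 MeV
BE/A = 1646.02 MeV / 199 = 8.271 MeV/nucleon

8.27 MeV/nucleon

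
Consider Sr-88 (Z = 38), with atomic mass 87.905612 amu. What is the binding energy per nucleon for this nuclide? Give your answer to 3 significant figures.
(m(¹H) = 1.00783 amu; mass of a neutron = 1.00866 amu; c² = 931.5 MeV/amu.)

8.73 MeV/nucleon

The nucleus contains 38 protons and 88 − 38 = 50 neutrons.
Total constituent mass: 38 × 1.00783 + 50 × 1.00866 = 88.73054 amu
Δm = 88.73054 − 87.905612 = 0.824928 amu
Converting to energy: 0.824928 amu × 931.5 MeV/amu = 768.420 MeV
Dividing by A = 88 gives 8.732 MeV per nucleon.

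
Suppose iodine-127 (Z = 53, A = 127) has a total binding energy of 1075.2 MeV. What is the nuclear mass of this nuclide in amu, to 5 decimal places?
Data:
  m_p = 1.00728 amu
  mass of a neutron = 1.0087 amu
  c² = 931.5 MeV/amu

126.87537 amu

Mass defect = 1075.2 MeV / (931.5 MeV/amu) = 1.1542673 amu
Constituent mass = 53(1.00728) + 74(1.0087) = 128.02964 amu
Nuclear mass = 128.02964 − 1.1542673 = 126.8753727 amu ≈ 126.87537 amu (to 5 decimal places)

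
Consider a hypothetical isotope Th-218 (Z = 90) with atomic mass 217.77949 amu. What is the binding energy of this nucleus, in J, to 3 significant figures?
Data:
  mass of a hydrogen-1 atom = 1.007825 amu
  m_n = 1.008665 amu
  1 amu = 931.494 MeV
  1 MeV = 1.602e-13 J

The nucleus contains 90 protons and 218 − 90 = 128 neutrons.
Σm = 90·m(¹H) + 128·m_n = 90.704250 + 129.109120 = 219.813370 amu
Mass defect Δm = 219.813370 − 217.77949 = 2.033880 amu
Converting to energy: 2.033880 amu × 931.494 MeV/amu = 1894.55 MeV
In joules: 1894.55 MeV × 1.602e-13 J/MeV = 3.0351e-10 J

3.04e-10 J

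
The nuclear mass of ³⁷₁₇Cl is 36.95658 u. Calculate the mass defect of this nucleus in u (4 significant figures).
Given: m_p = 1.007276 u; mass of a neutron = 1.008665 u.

0.3404 u

With 17 protons and 20 neutrons (A = 37):
Total constituent mass: 17 × 1.007276 + 20 × 1.008665 = 37.296992 u
Δm = 37.296992 − 36.95658 = 0.340412 u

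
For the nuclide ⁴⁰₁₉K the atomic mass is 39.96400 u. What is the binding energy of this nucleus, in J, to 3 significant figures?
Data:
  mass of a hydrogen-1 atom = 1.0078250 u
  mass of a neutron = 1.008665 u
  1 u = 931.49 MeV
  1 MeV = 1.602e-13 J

5.47e-11 J

The nucleus contains 19 protons and 40 − 19 = 21 neutrons.
Total constituent mass: 19 × 1.0078250 + 21 × 1.008665 = 40.3306400 u
The mass defect is 40.3306400 − 39.96400 = 0.3666400 u.
Binding energy = Δm·c² = 0.3666400 × 931.49 MeV/u = 341.521 MeV
In joules: 341.521 MeV × 1.602e-13 J/MeV = 5.4712e-11 J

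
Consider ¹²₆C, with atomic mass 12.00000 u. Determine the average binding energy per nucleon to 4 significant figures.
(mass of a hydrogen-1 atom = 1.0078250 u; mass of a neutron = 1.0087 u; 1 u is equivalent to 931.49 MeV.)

The nucleus contains 6 protons and 12 − 6 = 6 neutrons.
Mass of separated nucleons = 6(1.0078250) + 6(1.0087) = 6.0469500 + 6.0522 = 12.0991500 u
Δm = 12.0991500 − 12.00000 = 0.0991500 u
Binding energy = Δm·c² = 0.0991500 × 931.49 MeV/u = 92.3572 MeV
BE/A = 92.3572 MeV / 12 = 7.696 MeV/nucleon

7.696 MeV/nucleon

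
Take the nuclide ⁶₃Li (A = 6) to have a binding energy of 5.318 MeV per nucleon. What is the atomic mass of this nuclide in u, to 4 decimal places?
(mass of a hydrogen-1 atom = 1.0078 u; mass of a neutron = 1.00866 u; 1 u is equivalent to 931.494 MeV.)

Total binding energy = 6 × 5.318 = 31.908 MeV
Mass defect = 31.908 MeV / (931.494 MeV/u) = 0.034255 u
Constituent mass = 3(1.0078) + 3(1.00866) = 6.04938 u
Atomic mass = 6.04938 − 0.034255 = 6.015125 u ≈ 6.0151 u (to 4 decimal places)

6.0151 u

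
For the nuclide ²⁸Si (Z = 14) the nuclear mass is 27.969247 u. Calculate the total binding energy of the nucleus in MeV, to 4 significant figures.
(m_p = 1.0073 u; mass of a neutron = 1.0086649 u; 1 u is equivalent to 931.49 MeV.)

236.8 MeV

Σm = 14·m_p + 14·m_n = 14.1022 + 14.1213086 = 28.2235086 u
Δm = 28.2235086 − 27.969247 = 0.2542616 u
E_B = 0.2542616 × 931.49 = 236.842 MeV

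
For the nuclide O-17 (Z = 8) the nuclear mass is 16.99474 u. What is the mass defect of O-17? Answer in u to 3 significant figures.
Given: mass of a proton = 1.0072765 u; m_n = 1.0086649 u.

0.141 u

Σm = 8·m_p + 9·m_n = 8.0582120 + 9.0779841 = 17.1361961 u
Δm = 17.1361961 − 16.99474 = 0.1414561 u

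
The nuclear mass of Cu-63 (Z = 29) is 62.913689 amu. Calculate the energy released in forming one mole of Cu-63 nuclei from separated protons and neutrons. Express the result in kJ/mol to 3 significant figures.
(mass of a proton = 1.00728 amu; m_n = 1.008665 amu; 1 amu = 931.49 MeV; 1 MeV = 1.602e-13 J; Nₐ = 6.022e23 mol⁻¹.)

5.32e+10 kJ/mol

The nucleus contains 29 protons and 63 − 29 = 34 neutrons.
Total constituent mass: 29 × 1.00728 + 34 × 1.008665 = 63.505730 amu
Δm = 63.505730 − 62.913689 = 0.592041 amu
Binding energy = Δm·c² = 0.592041 × 931.49 MeV/amu = 551.480 MeV
Per nucleus in joules: 551.480 MeV × 1.602e-13 J/MeV = 8.8347e-11 J
Per mole: 8.8347e-11 J × 6.022e23 mol⁻¹ = 5.3203e+13 J/mol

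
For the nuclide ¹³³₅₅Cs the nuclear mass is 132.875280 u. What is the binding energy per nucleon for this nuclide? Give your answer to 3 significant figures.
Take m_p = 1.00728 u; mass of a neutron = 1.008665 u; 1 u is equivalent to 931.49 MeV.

8.41 MeV/nucleon

With 55 protons and 78 neutrons (A = 133):
Σm = 55·m_p + 78·m_n = 55.40040 + 78.675870 = 134.076270 u
Mass defect Δm = 134.076270 − 132.875280 = 1.200990 u
Converting to energy: 1.200990 u × 931.49 MeV/u = 1118.71 MeV
Per nucleon: 1118.71 / 133 = 8.411 MeV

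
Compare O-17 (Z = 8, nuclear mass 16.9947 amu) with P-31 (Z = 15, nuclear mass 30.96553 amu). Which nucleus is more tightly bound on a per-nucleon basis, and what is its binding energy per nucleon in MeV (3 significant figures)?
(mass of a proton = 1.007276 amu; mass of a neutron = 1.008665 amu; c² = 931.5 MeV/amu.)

P-31; 8.48 MeV/nucleon

O-17: Σm = 8(1.007276) + 9(1.008665) = 17.136193 amu; Δm = 0.141493 amu; E_B = 131.80 MeV; E_B/A = 7.753 MeV
P-31: Σm = 15(1.007276) + 16(1.008665) = 31.247780 amu; Δm = 0.282250 amu; E_B = 262.92 MeV; E_B/A = 8.481 MeV
P-31 has the higher binding energy per nucleon, so it is the more tightly bound nucleus.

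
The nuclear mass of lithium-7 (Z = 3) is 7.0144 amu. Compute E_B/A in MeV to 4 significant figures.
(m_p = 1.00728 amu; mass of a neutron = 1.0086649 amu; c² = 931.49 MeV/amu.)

Mass of separated nucleons = 3(1.00728) + 4(1.0086649) = 3.02184 + 4.0346596 = 7.0564996 amu
The mass defect is 7.0564996 − 7.0144 = 0.0420996 amu.
E_B = 0.0420996 × 931.49 = 39.2154 MeV
Dividing by A = 7 gives 5.602 MeV per nucleon.

5.602 MeV/nucleon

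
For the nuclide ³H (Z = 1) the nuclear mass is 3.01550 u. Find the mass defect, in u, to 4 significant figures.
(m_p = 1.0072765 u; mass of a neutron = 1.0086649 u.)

0.009106 u

Mass of separated nucleons = 1(1.0072765) + 2(1.0086649) = 1.0072765 + 2.0173298 = 3.0246063 u
Δm = 3.0246063 − 3.01550 = 0.0091063 u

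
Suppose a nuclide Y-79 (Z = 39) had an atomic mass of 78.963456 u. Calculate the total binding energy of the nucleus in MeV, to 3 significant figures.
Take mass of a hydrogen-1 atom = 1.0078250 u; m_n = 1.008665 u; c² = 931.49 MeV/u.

The nucleus contains 39 protons and 79 − 39 = 40 neutrons.
Mass of separated nucleons = 39(1.0078250) + 40(1.008665) = 39.3051750 + 40.346600 = 79.6517750 u
The mass defect is 79.6517750 − 78.963456 = 0.6883190 u.
Binding energy = Δm·c² = 0.6883190 × 931.49 MeV/u = 641.162 MeV

641 MeV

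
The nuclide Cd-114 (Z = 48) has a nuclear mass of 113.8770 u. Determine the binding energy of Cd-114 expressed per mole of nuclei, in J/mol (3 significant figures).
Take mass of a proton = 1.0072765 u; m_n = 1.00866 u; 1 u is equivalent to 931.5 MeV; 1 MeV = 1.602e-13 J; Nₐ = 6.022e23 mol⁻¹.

Z = 48, so N = A − Z = 114 − 48 = 66.
Mass of separated nucleons = 48(1.0072765) + 66(1.00866) = 48.3492720 + 66.57156 = 114.9208320 u
The mass defect is 114.9208320 − 113.8770 = 1.0438320 u.
Converting to energy: 1.0438320 u × 931.5 MeV/u = 972.330 MeV
Per nucleus in joules: 972.330 MeV × 1.602e-13 J/MeV = 1.5577e-10 J
Per mole: 1.5577e-10 J × 6.022e23 mol⁻¹ = 9.3805e+13 J/mol

9.38e+13 J/mol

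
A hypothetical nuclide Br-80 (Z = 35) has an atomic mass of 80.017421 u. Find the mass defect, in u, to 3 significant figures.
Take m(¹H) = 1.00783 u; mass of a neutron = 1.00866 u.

Z = 35, so N = A − Z = 80 − 35 = 45.
Total constituent mass: 35 × 1.00783 + 45 × 1.00866 = 80.66375 u
Mass defect Δm = 80.66375 − 80.017421 = 0.646329 u

0.646 u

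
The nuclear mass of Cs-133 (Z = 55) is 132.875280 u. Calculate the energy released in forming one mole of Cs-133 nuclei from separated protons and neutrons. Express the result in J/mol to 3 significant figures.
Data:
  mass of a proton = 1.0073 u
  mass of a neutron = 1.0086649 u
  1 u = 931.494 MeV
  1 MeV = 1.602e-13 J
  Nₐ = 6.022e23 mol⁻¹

1.08e+14 J/mol

The nucleus contains 55 protons and 133 − 55 = 78 neutrons.
Σm = 55·m_p + 78·m_n = 55.4015 + 78.6758622 = 134.0773622 u
The mass defect is 134.0773622 − 132.875280 = 1.2020822 u.
Binding energy = Δm·c² = 1.2020822 × 931.494 MeV/u = 1119.73 MeV
Per nucleus in joules: 1119.73 MeV × 1.602e-13 J/MeV = 1.7938e-10 J
Per mole: 1.7938e-10 J × 6.022e23 mol⁻¹ = 1.0802e+14 J/mol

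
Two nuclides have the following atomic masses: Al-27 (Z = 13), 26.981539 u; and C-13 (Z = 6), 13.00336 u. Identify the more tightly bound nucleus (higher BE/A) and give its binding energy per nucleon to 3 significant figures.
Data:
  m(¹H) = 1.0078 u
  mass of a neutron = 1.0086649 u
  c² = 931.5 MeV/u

Al-27: Σm = 13(1.0078) + 14(1.0086649) = 27.2227086 u; Δm = 0.2411696 u; E_B = 224.65 MeV; E_B/A = 8.320 MeV
C-13: Σm = 6(1.0078) + 7(1.0086649) = 13.1074543 u; Δm = 0.1040943 u; E_B = 96.964 MeV; E_B/A = 7.459 MeV
Al-27 has the higher binding energy per nucleon, so it is the more tightly bound nucleus.

Al-27; 8.32 MeV/nucleon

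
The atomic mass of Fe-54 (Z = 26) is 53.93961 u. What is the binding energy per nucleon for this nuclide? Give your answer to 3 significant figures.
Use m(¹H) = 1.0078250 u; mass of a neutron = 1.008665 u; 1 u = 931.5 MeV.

Total constituent mass: 26 × 1.0078250 + 28 × 1.008665 = 54.4460700 u
Mass defect Δm = 54.4460700 − 53.93961 = 0.5064600 u
E_B = 0.5064600 × 931.5 = 471.767 MeV
BE/A = 471.767 MeV / 54 = 8.736 MeV/nucleon

8.74 MeV/nucleon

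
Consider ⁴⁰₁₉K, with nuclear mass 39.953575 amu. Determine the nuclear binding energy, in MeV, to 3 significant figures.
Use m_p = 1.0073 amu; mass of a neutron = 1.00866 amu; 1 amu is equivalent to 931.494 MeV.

342 MeV

With 19 protons and 21 neutrons (A = 40):
Total constituent mass: 19 × 1.0073 + 21 × 1.00866 = 40.32056 amu
Mass defect Δm = 40.32056 − 39.953575 = 0.366985 amu
Converting to energy: 0.366985 amu × 931.494 MeV/amu = 341.844 MeV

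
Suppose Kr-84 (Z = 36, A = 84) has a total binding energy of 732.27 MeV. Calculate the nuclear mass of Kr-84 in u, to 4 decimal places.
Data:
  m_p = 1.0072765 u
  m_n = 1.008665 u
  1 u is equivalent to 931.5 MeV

83.8918 u

Mass defect = 732.27 MeV / (931.5 MeV/u) = 0.786119 u
Constituent mass = 36(1.0072765) + 48(1.008665) = 84.6778740 u
Nuclear mass = 84.6778740 − 0.786119 = 83.8917550 u ≈ 83.8918 u (to 4 decimal places)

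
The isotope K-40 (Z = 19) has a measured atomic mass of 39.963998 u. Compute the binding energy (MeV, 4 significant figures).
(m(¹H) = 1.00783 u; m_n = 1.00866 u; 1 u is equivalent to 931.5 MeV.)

341.5 MeV

Mass of separated nucleons = 19(1.00783) + 21(1.00866) = 19.14877 + 21.18186 = 40.33063 u
Δm = 40.33063 − 39.963998 = 0.366632 u
E_B = 0.366632 × 931.5 = 341.518 MeV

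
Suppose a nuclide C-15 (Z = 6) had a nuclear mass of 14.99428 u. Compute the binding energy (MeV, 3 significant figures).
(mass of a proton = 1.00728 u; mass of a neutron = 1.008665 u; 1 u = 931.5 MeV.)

Z = 6, so N = A − Z = 15 − 6 = 9.
Mass of separated nucleons = 6(1.00728) + 9(1.008665) = 6.04368 + 9.077985 = 15.121665 u
Mass defect Δm = 15.121665 − 14.99428 = 0.127385 u
Converting to energy: 0.127385 u × 931.5 MeV/u = 118.659 MeV

119 MeV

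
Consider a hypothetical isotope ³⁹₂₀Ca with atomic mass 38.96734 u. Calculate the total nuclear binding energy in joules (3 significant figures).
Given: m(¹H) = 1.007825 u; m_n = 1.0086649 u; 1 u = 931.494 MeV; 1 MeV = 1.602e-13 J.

5.28e-11 J

Total constituent mass: 20 × 1.007825 + 19 × 1.0086649 = 39.3211331 u
Mass defect Δm = 39.3211331 − 38.96734 = 0.3537931 u
E_B = 0.3537931 × 931.494 = 329.556 MeV
In joules: 329.556 MeV × 1.602e-13 J/MeV = 5.2795e-11 J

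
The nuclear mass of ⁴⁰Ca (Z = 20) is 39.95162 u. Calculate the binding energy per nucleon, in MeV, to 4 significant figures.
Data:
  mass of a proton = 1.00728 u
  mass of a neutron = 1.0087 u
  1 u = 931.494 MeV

Z = 20, so N = A − Z = 40 − 20 = 20.
Σm = 20·m_p + 20·m_n = 20.14560 + 20.1740 = 40.31960 u
Δm = 40.31960 − 39.95162 = 0.36798 u
E_B = 0.36798 × 931.494 = 342.771 MeV
BE/A = 342.771 MeV / 40 = 8.569 MeV/nucleon

8.569 MeV/nucleon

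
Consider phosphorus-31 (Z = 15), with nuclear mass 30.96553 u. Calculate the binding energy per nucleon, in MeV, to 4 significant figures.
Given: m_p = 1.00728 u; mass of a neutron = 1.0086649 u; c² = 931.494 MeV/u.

Z = 15, so N = A − Z = 31 − 15 = 16.
Σm = 15·m_p + 16·m_n = 15.10920 + 16.1386384 = 31.2478384 u
Mass defect Δm = 31.2478384 − 30.96553 = 0.2823084 u
E_B = 0.2823084 × 931.494 = 262.969 MeV
BE/A = 262.969 MeV / 31 = 8.483 MeV/nucleon

8.483 MeV/nucleon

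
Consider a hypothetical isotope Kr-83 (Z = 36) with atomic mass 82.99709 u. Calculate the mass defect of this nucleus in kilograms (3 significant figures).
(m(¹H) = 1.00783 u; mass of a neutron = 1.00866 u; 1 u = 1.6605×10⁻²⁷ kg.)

The nucleus contains 36 protons and 83 − 36 = 47 neutrons.
Σm = 36·m(¹H) + 47·m_n = 36.28188 + 47.40702 = 83.68890 u
The mass defect is 83.68890 − 82.99709 = 0.69181 u.
In SI units: 0.69181 u × 1.6605×10⁻²⁷ kg/u = 1.1488e-27 kg

1.15e-27 kg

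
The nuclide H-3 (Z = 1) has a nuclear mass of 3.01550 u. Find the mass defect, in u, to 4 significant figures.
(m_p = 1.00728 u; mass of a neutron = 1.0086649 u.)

0.009110 u

With 1 protons and 2 neutrons (A = 3):
Mass of separated nucleons = 1(1.00728) + 2(1.0086649) = 1.00728 + 2.0173298 = 3.0246098 u
Mass defect Δm = 3.0246098 − 3.01550 = 0.0091098 u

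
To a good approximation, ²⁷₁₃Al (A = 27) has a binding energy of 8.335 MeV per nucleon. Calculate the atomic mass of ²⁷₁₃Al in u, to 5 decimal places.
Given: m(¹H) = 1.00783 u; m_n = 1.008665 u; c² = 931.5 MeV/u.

26.98151 u

Total binding energy = 27 × 8.335 = 225.045 MeV
Mass defect = 225.045 MeV / (931.5 MeV/u) = 0.2415942 u
Constituent mass = 13(1.00783) + 14(1.008665) = 27.223100 u
Atomic mass = 27.223100 − 0.2415942 = 26.9815058 u ≈ 26.98151 u (to 5 decimal places)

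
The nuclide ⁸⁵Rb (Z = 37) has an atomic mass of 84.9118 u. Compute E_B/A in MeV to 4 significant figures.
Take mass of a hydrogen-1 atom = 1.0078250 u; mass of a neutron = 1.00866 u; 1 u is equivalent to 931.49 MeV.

8.695 MeV/nucleon

The nucleus contains 37 protons and 85 − 37 = 48 neutrons.
Σm = 37·m(¹H) + 48·m_n = 37.2895250 + 48.41568 = 85.7052050 u
Δm = 85.7052050 − 84.9118 = 0.7934050 u
Converting to energy: 0.7934050 u × 931.49 MeV/u = 739.049 MeV
Dividing by A = 85 gives 8.695 MeV per nucleon.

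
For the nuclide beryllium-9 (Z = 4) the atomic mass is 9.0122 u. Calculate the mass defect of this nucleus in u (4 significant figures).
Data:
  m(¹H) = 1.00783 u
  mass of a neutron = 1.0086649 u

0.06244 u

The nucleus contains 4 protons and 9 − 4 = 5 neutrons.
Σm = 4·m(¹H) + 5·m_n = 4.03132 + 5.0433245 = 9.0746445 u
The mass defect is 9.0746445 − 9.0122 = 0.0624445 u.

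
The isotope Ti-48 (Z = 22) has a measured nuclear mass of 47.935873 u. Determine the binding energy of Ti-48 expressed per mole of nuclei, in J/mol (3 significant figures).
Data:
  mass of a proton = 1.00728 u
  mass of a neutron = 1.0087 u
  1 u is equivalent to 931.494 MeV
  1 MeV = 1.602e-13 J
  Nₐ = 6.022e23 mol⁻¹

4.05e+13 J/mol

With 22 protons and 26 neutrons (A = 48):
Σm = 22·m_p + 26·m_n = 22.16016 + 26.2262 = 48.38636 u
Δm = 48.38636 − 47.935873 = 0.450487 u
Binding energy = Δm·c² = 0.450487 × 931.494 MeV/u = 419.626 MeV
Per nucleus in joules: 419.626 MeV × 1.602e-13 J/MeV = 6.7224e-11 J
Per mole: 6.7224e-11 J × 6.022e23 mol⁻¹ = 4.0482e+13 J/mol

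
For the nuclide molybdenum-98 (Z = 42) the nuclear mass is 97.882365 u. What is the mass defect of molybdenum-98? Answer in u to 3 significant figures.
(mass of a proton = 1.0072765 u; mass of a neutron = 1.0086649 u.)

0.908 u

Σm = 42·m_p + 56·m_n = 42.3056130 + 56.4852344 = 98.7908474 u
Δm = 98.7908474 − 97.882365 = 0.9084824 u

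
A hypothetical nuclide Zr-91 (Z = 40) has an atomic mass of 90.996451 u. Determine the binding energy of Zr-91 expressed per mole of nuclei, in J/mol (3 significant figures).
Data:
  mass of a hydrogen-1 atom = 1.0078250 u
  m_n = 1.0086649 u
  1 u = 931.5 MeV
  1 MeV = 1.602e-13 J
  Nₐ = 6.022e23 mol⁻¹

The nucleus contains 40 protons and 91 − 40 = 51 neutrons.
Mass of separated nucleons = 40(1.0078250) + 51(1.0086649) = 40.3130000 + 51.4419099 = 91.7549099 u
Δm = 91.7549099 − 90.996451 = 0.7584589 u
E_B = 0.7584589 × 931.5 = 706.504 MeV
Per nucleus in joules: 706.504 MeV × 1.602e-13 J/MeV = 1.1318e-10 J
Per mole: 1.1318e-10 J × 6.022e23 mol⁻¹ = 6.8157e+13 J/mol

6.82e+13 J/mol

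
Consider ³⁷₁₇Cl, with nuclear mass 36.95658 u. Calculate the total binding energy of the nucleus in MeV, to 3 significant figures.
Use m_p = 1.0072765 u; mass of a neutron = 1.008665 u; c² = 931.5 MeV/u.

317 MeV

The nucleus contains 17 protons and 37 − 17 = 20 neutrons.
Mass of separated nucleons = 17(1.0072765) + 20(1.008665) = 17.1237005 + 20.173300 = 37.2970005 u
The mass defect is 37.2970005 − 36.95658 = 0.3404205 u.
Converting to energy: 0.3404205 u × 931.5 MeV/u = 317.102 MeV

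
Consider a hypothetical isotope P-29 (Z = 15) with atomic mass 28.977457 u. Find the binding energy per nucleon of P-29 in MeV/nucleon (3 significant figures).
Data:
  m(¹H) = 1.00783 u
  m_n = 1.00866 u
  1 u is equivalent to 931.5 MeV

8.39 MeV/nucleon

The nucleus contains 15 protons and 29 − 15 = 14 neutrons.
Mass of separated nucleons = 15(1.00783) + 14(1.00866) = 15.11745 + 14.12124 = 29.23869 u
The mass defect is 29.23869 − 28.977457 = 0.261233 u.
Converting to energy: 0.261233 u × 931.5 MeV/u = 243.339 MeV
BE/A = 243.339 MeV / 29 = 8.391 MeV/nucleon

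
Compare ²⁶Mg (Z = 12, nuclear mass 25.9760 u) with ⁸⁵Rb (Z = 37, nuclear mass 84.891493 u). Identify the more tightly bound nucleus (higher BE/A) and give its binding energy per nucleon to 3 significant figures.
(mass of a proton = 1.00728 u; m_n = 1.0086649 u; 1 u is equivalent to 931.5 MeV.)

⁸⁵Rb; 8.70 MeV/nucleon

²⁶Mg: Σm = 12(1.00728) + 14(1.0086649) = 26.2086686 u; Δm = 0.2326686 u; E_B = 216.73 MeV; E_B/A = 8.336 MeV
⁸⁵Rb: Σm = 37(1.00728) + 48(1.0086649) = 85.6852752 u; Δm = 0.7937822 u; E_B = 739.41 MeV; E_B/A = 8.699 MeV
⁸⁵Rb has the higher binding energy per nucleon, so it is the more tightly bound nucleus.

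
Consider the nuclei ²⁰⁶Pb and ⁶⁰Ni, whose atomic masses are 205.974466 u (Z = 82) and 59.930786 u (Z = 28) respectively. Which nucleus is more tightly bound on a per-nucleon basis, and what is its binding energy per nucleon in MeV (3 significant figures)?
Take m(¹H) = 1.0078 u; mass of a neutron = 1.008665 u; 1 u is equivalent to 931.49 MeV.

²⁰⁶Pb: Σm = 82(1.0078) + 124(1.008665) = 207.714060 u; Δm = 1.739594 u; E_B = 1620.4 MeV; E_B/A = 7.866 MeV
⁶⁰Ni: Σm = 28(1.0078) + 32(1.008665) = 60.495680 u; Δm = 0.564894 u; E_B = 526.19 MeV; E_B/A = 8.770 MeV
⁶⁰Ni has the higher binding energy per nucleon, so it is the more tightly bound nucleus.

⁶⁰Ni; 8.77 MeV/nucleon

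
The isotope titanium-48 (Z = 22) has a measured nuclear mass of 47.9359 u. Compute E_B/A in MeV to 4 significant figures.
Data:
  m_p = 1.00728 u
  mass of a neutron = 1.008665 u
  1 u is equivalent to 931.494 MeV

8.724 MeV/nucleon

Z = 22, so N = A − Z = 48 − 22 = 26.
Total constituent mass: 22 × 1.00728 + 26 × 1.008665 = 48.385450 u
Mass defect Δm = 48.385450 − 47.9359 = 0.449550 u
Converting to energy: 0.449550 u × 931.494 MeV/u = 418.753 MeV
Dividing by A = 48 gives 8.724 MeV per nucleon.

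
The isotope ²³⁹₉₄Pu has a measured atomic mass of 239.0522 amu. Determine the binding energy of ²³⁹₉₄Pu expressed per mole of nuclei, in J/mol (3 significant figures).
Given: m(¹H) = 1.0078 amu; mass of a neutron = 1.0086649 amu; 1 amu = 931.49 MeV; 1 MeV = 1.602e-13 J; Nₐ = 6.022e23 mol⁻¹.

1.74e+14 J/mol

Total constituent mass: 94 × 1.0078 + 145 × 1.0086649 = 240.9896105 amu
Mass defect Δm = 240.9896105 − 239.0522 = 1.9374105 amu
E_B = 1.9374105 × 931.49 = 1804.68 MeV
Per nucleus in joules: 1804.68 MeV × 1.602e-13 J/MeV = 2.8911e-10 J
Per mole: 2.8911e-10 J × 6.022e23 mol⁻¹ = 1.7410e+14 J/mol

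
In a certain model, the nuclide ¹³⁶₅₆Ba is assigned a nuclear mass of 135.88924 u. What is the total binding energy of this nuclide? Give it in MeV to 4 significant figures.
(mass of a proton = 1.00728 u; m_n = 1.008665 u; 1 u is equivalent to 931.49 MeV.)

1129 MeV

Z = 56, so N = A − Z = 136 − 56 = 80.
Σm = 56·m_p + 80·m_n = 56.40768 + 80.693200 = 137.100880 u
Mass defect Δm = 137.100880 − 135.88924 = 1.211640 u
E_B = 1.211640 × 931.49 = 1128.63 MeV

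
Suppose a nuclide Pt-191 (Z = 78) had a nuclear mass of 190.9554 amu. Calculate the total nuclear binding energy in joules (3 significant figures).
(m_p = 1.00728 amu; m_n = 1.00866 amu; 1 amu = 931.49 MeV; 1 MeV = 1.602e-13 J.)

2.37e-10 J

Σm = 78·m_p + 113·m_n = 78.56784 + 113.97858 = 192.54642 amu
Δm = 192.54642 − 190.9554 = 1.59102 amu
Converting to energy: 1.59102 amu × 931.49 MeV/amu = 1482.02 MeV
In joules: 1482.02 MeV × 1.602e-13 J/MeV = 2.3742e-10 J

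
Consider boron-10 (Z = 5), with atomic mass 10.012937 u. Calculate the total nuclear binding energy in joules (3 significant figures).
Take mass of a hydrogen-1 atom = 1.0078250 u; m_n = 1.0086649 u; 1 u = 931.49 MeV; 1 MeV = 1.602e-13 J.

Total constituent mass: 5 × 1.0078250 + 5 × 1.0086649 = 10.0824495 u
Δm = 10.0824495 − 10.012937 = 0.0695125 u
E_B = 0.0695125 × 931.49 = 64.7502 MeV
In joules: 64.7502 MeV × 1.602e-13 J/MeV = 1.0373e-11 J

1.04e-11 J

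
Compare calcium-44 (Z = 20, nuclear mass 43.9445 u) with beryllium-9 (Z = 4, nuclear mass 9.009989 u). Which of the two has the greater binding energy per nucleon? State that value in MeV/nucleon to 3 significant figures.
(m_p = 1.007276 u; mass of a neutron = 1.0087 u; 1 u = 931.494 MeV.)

calcium-44: Σm = 20(1.007276) + 24(1.0087) = 44.354320 u; Δm = 0.409820 u; E_B = 381.74 MeV; E_B/A = 8.676 MeV
beryllium-9: Σm = 4(1.007276) + 5(1.0087) = 9.072604 u; Δm = 0.062615 u; E_B = 58.325 MeV; E_B/A = 6.481 MeV
calcium-44 has the higher binding energy per nucleon, so it is the more tightly bound nucleus.

calcium-44; 8.68 MeV/nucleon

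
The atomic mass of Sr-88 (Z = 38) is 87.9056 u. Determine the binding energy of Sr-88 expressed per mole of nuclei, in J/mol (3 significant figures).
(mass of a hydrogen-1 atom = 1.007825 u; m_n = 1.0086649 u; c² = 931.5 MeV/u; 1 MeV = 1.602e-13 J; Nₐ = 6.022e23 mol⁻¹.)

7.41e+13 J/mol

With 38 protons and 50 neutrons (A = 88):
Σm = 38·m(¹H) + 50·m_n = 38.297350 + 50.4332450 = 88.7305950 u
The mass defect is 88.7305950 − 87.9056 = 0.8249950 u.
Converting to energy: 0.8249950 u × 931.5 MeV/u = 768.483 MeV
Per nucleus in joules: 768.483 MeV × 1.602e-13 J/MeV = 1.2311e-10 J
Per mole: 1.2311e-10 J × 6.022e23 mol⁻¹ = 7.4137e+13 J/mol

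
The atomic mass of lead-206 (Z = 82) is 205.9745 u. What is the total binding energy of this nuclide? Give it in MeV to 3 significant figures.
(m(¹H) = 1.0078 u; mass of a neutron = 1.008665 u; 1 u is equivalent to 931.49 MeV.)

With 82 protons and 124 neutrons (A = 206):
Σm = 82·m(¹H) + 124·m_n = 82.6396 + 125.074460 = 207.714060 u
Δm = 207.714060 − 205.9745 = 1.739560 u
E_B = 1.739560 × 931.49 = 1620.38 MeV

1620 MeV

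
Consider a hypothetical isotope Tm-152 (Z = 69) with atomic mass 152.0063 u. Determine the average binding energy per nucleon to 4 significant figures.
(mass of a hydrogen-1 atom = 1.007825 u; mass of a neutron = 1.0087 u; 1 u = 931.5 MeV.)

7.695 MeV/nucleon

Z = 69, so N = A − Z = 152 − 69 = 83.
Total constituent mass: 69 × 1.007825 + 83 × 1.0087 = 153.262025 u
The mass defect is 153.262025 − 152.0063 = 1.255725 u.
Binding energy = Δm·c² = 1.255725 × 931.5 MeV/u = 1169.71 MeV
Dividing by A = 152 gives 7.695 MeV per nucleon.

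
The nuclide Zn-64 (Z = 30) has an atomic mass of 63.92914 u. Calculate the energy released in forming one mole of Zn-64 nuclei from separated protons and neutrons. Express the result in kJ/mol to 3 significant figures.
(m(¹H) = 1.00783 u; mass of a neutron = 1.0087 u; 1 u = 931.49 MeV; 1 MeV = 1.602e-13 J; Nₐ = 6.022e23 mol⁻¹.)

5.41e+10 kJ/mol

Σm = 30·m(¹H) + 34·m_n = 30.23490 + 34.2958 = 64.53070 u
Δm = 64.53070 − 63.92914 = 0.60156 u
Converting to energy: 0.60156 u × 931.49 MeV/u = 560.347 MeV
Per nucleus in joules: 560.347 MeV × 1.602e-13 J/MeV = 8.9768e-11 J
Per mole: 8.9768e-11 J × 6.022e23 mol⁻¹ = 5.4058e+13 J/mol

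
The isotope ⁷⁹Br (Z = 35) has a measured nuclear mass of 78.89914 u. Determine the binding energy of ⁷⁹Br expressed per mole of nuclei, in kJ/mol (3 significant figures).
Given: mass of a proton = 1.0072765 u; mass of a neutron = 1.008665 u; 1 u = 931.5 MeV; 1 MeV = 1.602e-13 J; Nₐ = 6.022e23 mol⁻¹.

Z = 35, so N = A − Z = 79 − 35 = 44.
Mass of separated nucleons = 35(1.0072765) + 44(1.008665) = 35.2546775 + 44.381260 = 79.6359375 u
The mass defect is 79.6359375 − 78.89914 = 0.7367975 u.
E_B = 0.7367975 × 931.5 = 686.327 MeV
Per nucleus in joules: 686.327 MeV × 1.602e-13 J/MeV = 1.0995e-10 J
Per mole: 1.0995e-10 J × 6.022e23 mol⁻¹ = 6.6212e+13 J/mol

6.62e+10 kJ/mol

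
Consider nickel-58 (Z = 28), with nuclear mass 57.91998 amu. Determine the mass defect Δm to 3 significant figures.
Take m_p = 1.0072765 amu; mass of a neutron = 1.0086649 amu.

0.544 amu

Total constituent mass: 28 × 1.0072765 + 30 × 1.0086649 = 58.4636890 amu
Mass defect Δm = 58.4636890 − 57.91998 = 0.5437090 amu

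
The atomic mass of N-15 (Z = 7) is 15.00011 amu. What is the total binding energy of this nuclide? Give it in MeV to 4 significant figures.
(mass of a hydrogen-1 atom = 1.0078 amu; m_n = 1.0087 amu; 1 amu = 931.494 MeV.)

115.6 MeV

Mass of separated nucleons = 7(1.0078) + 8(1.0087) = 7.0546 + 8.0696 = 15.1242 amu
The mass defect is 15.1242 − 15.00011 = 0.12409 amu.
E_B = 0.12409 × 931.494 = 115.589 MeV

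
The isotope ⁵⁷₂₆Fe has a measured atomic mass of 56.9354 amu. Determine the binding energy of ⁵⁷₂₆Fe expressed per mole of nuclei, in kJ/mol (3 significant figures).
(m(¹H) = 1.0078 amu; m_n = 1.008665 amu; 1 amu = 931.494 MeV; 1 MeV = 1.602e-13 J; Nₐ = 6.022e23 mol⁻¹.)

The nucleus contains 26 protons and 57 − 26 = 31 neutrons.
Mass of separated nucleons = 26(1.0078) + 31(1.008665) = 26.2028 + 31.268615 = 57.471415 amu
Δm = 57.471415 − 56.9354 = 0.536015 amu
Binding energy = Δm·c² = 0.536015 × 931.494 MeV/amu = 499.295 MeV
Per nucleus in joules: 499.295 MeV × 1.602e-13 J/MeV = 7.9987e-11 J
Per mole: 7.9987e-11 J × 6.022e23 mol⁻¹ = 4.8168e+13 J/mol

4.82e+10 kJ/mol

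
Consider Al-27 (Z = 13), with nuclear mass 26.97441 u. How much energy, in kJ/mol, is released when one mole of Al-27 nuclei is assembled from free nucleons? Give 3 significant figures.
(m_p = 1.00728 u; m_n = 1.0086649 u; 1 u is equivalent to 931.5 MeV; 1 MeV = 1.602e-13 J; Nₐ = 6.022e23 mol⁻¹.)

2.17e+10 kJ/mol

Total constituent mass: 13 × 1.00728 + 14 × 1.0086649 = 27.2159486 u
Δm = 27.2159486 − 26.97441 = 0.2415386 u
Binding energy = Δm·c² = 0.2415386 × 931.5 MeV/u = 224.993 MeV
Per nucleus in joules: 224.993 MeV × 1.602e-13 J/MeV = 3.6044e-11 J
Per mole: 3.6044e-11 J × 6.022e23 mol⁻¹ = 2.1706e+13 J/mol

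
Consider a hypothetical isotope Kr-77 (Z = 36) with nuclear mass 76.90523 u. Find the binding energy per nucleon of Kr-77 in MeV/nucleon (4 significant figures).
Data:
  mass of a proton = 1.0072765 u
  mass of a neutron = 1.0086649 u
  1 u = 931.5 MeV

Σm = 36·m_p + 41·m_n = 36.2619540 + 41.3552609 = 77.6172149 u
The mass defect is 77.6172149 − 76.90523 = 0.7119849 u.
E_B = 0.7119849 × 931.5 = 663.214 MeV
Dividing by A = 77 gives 8.613 MeV per nucleon.

8.613 MeV/nucleon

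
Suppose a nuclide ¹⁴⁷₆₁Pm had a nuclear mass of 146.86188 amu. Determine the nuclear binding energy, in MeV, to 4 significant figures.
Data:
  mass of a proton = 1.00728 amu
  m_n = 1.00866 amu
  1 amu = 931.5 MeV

1236 MeV

The nucleus contains 61 protons and 147 − 61 = 86 neutrons.
Σm = 61·m_p + 86·m_n = 61.44408 + 86.74476 = 148.18884 amu
Mass defect Δm = 148.18884 − 146.86188 = 1.32696 amu
Converting to energy: 1.32696 amu × 931.5 MeV/amu = 1236.06 MeV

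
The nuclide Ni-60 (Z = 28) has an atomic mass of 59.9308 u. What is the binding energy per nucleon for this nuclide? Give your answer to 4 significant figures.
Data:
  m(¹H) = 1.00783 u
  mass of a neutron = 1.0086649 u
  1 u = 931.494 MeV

With 28 protons and 32 neutrons (A = 60):
Mass of separated nucleons = 28(1.00783) + 32(1.0086649) = 28.21924 + 32.2772768 = 60.4965168 u
Δm = 60.4965168 − 59.9308 = 0.5657168 u
E_B = 0.5657168 × 931.494 = 526.962 MeV
Dividing by A = 60 gives 8.783 MeV per nucleon.

8.783 MeV/nucleon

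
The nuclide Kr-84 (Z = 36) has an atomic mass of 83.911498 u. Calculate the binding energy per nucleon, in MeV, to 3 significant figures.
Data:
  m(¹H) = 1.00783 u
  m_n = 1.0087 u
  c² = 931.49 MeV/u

8.74 MeV/nucleon

Σm = 36·m(¹H) + 48·m_n = 36.28188 + 48.4176 = 84.69948 u
The mass defect is 84.69948 − 83.911498 = 0.787982 u.
Binding energy = Δm·c² = 0.787982 × 931.49 MeV/u = 733.997 MeV
Dividing by A = 84 gives 8.738 MeV per nucleon.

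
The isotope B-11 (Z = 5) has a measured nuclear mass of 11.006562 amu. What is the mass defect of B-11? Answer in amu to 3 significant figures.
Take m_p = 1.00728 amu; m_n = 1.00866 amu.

0.0818 amu

The nucleus contains 5 protons and 11 − 5 = 6 neutrons.
Σm = 5·m_p + 6·m_n = 5.03640 + 6.05196 = 11.08836 amu
Mass defect Δm = 11.08836 − 11.006562 = 0.081798 amu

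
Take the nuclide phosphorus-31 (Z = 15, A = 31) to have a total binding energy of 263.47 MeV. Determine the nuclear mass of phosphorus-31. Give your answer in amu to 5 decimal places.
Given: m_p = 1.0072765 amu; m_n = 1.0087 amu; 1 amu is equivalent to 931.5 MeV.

Mass defect = 263.47 MeV / (931.5 MeV/amu) = 0.2828449 amu
Constituent mass = 15(1.0072765) + 16(1.0087) = 31.2483475 amu
Nuclear mass = 31.2483475 − 0.2828449 = 30.9655026 amu ≈ 30.96550 amu (to 5 decimal places)

30.96550 amu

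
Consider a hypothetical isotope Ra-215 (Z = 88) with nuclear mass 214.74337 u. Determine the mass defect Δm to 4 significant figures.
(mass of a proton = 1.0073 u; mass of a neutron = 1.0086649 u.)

Σm = 88·m_p + 127·m_n = 88.6424 + 128.1004423 = 216.7428423 u
Mass defect Δm = 216.7428423 − 214.74337 = 1.9994723 u

1.999 u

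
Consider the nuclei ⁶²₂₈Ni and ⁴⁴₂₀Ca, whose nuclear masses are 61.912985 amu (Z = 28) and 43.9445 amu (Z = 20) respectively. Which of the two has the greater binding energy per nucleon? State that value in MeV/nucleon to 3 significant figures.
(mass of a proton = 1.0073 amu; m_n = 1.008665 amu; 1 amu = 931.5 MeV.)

⁶²₂₈Ni: Σm = 28(1.0073) + 34(1.008665) = 62.499010 amu; Δm = 0.586025 amu; E_B = 545.8823 MeV; E_B/A = 8.8046 MeV
⁴⁴₂₀Ca: Σm = 20(1.0073) + 24(1.008665) = 44.353960 amu; Δm = 0.409460 amu; E_B = 381.41 MeV; E_B/A = 8.668 MeV
⁶²₂₈Ni has the higher binding energy per nucleon, so it is the more tightly bound nucleus.

⁶²₂₈Ni; 8.80 MeV/nucleon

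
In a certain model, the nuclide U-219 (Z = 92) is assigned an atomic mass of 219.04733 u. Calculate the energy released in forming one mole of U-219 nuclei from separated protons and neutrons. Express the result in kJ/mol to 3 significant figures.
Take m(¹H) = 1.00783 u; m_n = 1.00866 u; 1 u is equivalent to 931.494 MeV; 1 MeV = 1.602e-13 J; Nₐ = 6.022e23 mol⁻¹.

Mass of separated nucleons = 92(1.00783) + 127(1.00866) = 92.72036 + 128.09982 = 220.82018 u
The mass defect is 220.82018 − 219.04733 = 1.77285 u.
E_B = 1.77285 × 931.494 = 1651.40 MeV
Per nucleus in joules: 1651.40 MeV × 1.602e-13 J/MeV = 2.6455e-10 J
Per mole: 2.6455e-10 J × 6.022e23 mol⁻¹ = 1.5931e+14 J/mol

1.59e+11 kJ/mol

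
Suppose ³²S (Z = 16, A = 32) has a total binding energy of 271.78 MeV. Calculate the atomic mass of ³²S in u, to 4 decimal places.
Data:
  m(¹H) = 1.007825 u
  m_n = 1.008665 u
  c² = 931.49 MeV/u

Mass defect = 271.78 MeV / (931.49 MeV/u) = 0.291769 u
Constituent mass = 16(1.007825) + 16(1.008665) = 32.263840 u
Atomic mass = 32.263840 − 0.291769 = 31.972071 u ≈ 31.9721 u (to 4 decimal places)

31.9721 u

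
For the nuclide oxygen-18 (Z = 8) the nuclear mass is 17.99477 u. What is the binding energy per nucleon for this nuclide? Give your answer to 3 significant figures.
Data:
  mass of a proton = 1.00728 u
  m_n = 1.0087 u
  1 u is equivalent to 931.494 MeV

Σm = 8·m_p + 10·m_n = 8.05824 + 10.0870 = 18.14524 u
The mass defect is 18.14524 − 17.99477 = 0.15047 u.
Binding energy = Δm·c² = 0.15047 × 931.494 MeV/u = 140.162 MeV
Per nucleon: 140.162 / 18 = 7.787 MeV

7.79 MeV/nucleon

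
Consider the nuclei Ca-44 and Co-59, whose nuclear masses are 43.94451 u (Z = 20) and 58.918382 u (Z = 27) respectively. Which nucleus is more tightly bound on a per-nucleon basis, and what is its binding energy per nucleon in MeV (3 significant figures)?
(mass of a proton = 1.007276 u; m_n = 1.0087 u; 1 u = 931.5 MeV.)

Ca-44: Σm = 20(1.007276) + 24(1.0087) = 44.354320 u; Δm = 0.409810 u; E_B = 381.74 MeV; E_B/A = 8.676 MeV
Co-59: Σm = 27(1.007276) + 32(1.0087) = 59.474852 u; Δm = 0.556470 u; E_B = 518.35 MeV; E_B/A = 8.786 MeV
Co-59 has the higher binding energy per nucleon, so it is the more tightly bound nucleus.

Co-59; 8.79 MeV/nucleon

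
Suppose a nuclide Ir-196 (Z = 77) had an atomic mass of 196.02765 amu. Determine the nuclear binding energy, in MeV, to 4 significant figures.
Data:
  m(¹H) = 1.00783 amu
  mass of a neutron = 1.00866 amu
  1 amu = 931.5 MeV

Total constituent mass: 77 × 1.00783 + 119 × 1.00866 = 197.63345 amu
Mass defect Δm = 197.63345 − 196.02765 = 1.60580 amu
E_B = 1.60580 × 931.5 = 1495.80 MeV

1496 MeV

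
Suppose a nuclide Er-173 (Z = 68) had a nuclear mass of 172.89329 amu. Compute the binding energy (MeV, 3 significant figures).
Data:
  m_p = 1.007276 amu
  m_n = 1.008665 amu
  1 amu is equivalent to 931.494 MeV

With 68 protons and 105 neutrons (A = 173):
Mass of separated nucleons = 68(1.007276) + 105(1.008665) = 68.494768 + 105.909825 = 174.404593 amu
Mass defect Δm = 174.404593 − 172.89329 = 1.511303 amu
E_B = 1.511303 × 931.494 = 1407.77 MeV

1410 MeV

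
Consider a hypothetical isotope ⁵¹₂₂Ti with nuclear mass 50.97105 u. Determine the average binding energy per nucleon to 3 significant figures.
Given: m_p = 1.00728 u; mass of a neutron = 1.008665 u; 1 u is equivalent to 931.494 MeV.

Σm = 22·m_p + 29·m_n = 22.16016 + 29.251285 = 51.411445 u
The mass defect is 51.411445 − 50.97105 = 0.440395 u.
Converting to energy: 0.440395 u × 931.494 MeV/u = 410.225 MeV
Per nucleon: 410.225 / 51 = 8.044 MeV

8.04 MeV/nucleon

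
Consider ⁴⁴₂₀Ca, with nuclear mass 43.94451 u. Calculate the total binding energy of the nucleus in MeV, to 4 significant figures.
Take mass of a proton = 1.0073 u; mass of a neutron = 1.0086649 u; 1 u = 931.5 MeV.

Z = 20, so N = A − Z = 44 − 20 = 24.
Σm = 20·m_p + 24·m_n = 20.1460 + 24.2079576 = 44.3539576 u
The mass defect is 44.3539576 − 43.94451 = 0.4094476 u.
Binding energy = Δm·c² = 0.4094476 × 931.5 MeV/u = 381.400 MeV

381.4 MeV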